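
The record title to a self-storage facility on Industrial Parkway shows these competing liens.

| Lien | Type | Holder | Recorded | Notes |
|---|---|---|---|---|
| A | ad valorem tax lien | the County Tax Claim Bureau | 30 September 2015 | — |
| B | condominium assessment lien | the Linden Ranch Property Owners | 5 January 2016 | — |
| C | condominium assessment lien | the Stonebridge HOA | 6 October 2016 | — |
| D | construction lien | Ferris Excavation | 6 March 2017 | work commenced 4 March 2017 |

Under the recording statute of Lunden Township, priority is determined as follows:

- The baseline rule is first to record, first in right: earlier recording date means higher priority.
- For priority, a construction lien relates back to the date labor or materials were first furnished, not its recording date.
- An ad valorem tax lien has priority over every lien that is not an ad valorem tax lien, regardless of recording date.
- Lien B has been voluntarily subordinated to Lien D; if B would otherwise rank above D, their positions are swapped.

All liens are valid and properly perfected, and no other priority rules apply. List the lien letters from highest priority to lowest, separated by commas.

First, effective dates: D is treated as recorded 4 March 2017, the work-commencement date.
A is an ad valorem tax lien and takes priority over every other lien.
Among the remaining liens, by effective date: B (5 January 2016), C (6 October 2016), D (4 March 2017).
B would otherwise be senior to D, so under the subordination agreement B and D exchange positions.

A, D, C, B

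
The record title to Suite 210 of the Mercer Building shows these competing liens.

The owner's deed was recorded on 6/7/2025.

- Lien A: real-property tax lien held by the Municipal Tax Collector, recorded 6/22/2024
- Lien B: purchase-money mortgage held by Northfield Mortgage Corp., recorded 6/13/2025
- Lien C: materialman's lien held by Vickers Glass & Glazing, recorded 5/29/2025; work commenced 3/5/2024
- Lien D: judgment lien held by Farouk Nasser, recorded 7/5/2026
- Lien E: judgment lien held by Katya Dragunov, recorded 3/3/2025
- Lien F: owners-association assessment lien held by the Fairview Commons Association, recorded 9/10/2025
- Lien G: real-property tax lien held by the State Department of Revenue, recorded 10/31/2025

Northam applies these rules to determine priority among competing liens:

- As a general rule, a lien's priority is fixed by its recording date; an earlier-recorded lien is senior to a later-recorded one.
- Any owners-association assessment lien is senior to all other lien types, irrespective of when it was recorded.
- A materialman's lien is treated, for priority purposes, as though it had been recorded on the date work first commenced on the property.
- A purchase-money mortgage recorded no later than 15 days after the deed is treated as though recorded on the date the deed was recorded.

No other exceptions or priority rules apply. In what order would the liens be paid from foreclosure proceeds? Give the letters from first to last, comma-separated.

F, C, A, E, B, G, D

First, effective dates: B relates back to the deed date 6/7/2025; C is treated as recorded 3/5/2024, the work-commencement date.
F is an owners-association assessment lien and takes priority over every other lien.
Remaining liens by effective date: C (3/5/2024), A (6/22/2024), E (3/3/2025), B (6/7/2025), G (10/31/2025), D (7/5/2026).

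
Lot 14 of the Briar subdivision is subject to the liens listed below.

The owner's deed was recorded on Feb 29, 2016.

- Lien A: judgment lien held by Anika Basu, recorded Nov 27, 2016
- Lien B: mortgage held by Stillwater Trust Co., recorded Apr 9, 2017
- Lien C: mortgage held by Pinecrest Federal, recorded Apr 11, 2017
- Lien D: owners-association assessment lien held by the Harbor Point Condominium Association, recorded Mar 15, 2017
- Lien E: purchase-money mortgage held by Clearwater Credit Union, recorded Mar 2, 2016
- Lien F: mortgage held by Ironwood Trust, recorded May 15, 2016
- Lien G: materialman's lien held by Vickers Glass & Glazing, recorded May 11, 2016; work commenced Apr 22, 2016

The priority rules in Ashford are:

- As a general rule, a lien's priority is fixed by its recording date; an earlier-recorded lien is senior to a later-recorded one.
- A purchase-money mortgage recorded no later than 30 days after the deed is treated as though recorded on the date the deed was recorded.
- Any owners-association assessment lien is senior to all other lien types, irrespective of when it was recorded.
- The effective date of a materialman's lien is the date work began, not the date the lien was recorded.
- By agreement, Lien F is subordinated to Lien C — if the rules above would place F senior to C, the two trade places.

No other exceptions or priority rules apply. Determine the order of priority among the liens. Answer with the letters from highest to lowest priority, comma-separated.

Effective dates after the stated exceptions: E was recorded within the 30-day window, so its effective date is the deed date Feb 29, 2016; G's effective date is Apr 22, 2016, when work began.
D, as an owners-association assessment lien, has superpriority and ranks first.
The other liens, earliest effective date first: E (Feb 29, 2016), G (Apr 22, 2016), F (May 15, 2016), A (Nov 27, 2016), B (Apr 9, 2017), C (Apr 11, 2017).
F would otherwise be senior to C, so under the subordination agreement F and C exchange positions.

D, E, G, C, A, B, F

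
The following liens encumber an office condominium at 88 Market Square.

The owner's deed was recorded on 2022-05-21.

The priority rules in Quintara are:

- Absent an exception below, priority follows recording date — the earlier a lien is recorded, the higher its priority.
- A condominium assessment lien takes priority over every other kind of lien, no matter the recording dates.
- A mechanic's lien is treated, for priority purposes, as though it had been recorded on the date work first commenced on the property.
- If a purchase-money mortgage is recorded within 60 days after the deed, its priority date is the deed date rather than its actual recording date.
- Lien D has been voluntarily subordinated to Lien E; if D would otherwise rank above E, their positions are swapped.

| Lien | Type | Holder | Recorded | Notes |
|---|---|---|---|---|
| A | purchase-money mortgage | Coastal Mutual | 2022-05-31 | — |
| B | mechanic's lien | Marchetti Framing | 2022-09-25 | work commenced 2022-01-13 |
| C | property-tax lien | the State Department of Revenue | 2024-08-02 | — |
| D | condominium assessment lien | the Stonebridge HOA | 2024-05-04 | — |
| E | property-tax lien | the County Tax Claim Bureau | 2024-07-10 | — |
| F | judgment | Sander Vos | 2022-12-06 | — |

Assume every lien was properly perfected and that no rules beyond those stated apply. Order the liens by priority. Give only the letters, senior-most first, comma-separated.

E, B, A, F, D, C

Adjusting effective dates: A relates back to the deed date 2022-05-21; B relates back to 2022-01-13 (work commenced).
D, as a condominium assessment lien, has superpriority and ranks first.
Remaining liens by effective date: B (2022-01-13), A (2022-05-21), F (2022-12-06), E (2024-07-10), C (2024-08-02).
D would otherwise be senior to E, so under the subordination agreement D and E exchange positions.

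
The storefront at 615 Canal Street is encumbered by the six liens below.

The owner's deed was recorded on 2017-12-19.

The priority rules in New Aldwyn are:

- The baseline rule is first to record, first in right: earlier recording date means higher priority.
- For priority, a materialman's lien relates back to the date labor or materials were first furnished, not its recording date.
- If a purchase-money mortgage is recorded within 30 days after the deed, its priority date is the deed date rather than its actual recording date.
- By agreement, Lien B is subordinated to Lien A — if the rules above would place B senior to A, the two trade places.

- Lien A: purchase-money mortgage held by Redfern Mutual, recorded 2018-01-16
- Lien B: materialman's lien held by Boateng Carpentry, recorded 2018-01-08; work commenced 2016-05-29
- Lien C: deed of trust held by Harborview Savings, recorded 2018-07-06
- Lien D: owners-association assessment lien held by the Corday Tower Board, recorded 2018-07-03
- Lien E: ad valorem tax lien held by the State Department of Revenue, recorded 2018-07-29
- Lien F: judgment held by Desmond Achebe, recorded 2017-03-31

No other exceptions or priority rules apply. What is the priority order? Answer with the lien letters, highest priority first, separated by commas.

Effective dates after the stated exceptions: A's effective date is the deed date, 2017-12-19; B relates back to 2016-05-29 (work commenced).
By effective date: B (2016-05-29), F (2017-03-31), A (2017-12-19), D (2018-07-03), C (2018-07-06), E (2018-07-29).
Because B would otherwise rank above A, the subordination swaps them.

A, F, B, D, C, E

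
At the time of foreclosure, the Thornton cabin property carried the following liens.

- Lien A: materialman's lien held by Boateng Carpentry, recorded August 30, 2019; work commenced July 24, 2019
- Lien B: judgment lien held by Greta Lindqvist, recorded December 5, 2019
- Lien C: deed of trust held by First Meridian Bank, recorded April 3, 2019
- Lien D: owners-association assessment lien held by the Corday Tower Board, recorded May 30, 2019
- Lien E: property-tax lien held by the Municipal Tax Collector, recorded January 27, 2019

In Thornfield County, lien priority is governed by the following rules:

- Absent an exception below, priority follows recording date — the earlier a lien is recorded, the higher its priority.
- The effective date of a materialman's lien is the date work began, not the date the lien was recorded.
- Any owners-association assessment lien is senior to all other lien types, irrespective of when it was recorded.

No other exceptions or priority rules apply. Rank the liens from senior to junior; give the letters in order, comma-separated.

D, E, C, A, B

Adjusting effective dates: A's effective date is July 24, 2019, when work began.
D is an owners-association assessment lien and takes priority over every other lien.
The other liens, earliest effective date first: E (January 27, 2019), C (April 3, 2019), A (July 24, 2019), B (December 5, 2019).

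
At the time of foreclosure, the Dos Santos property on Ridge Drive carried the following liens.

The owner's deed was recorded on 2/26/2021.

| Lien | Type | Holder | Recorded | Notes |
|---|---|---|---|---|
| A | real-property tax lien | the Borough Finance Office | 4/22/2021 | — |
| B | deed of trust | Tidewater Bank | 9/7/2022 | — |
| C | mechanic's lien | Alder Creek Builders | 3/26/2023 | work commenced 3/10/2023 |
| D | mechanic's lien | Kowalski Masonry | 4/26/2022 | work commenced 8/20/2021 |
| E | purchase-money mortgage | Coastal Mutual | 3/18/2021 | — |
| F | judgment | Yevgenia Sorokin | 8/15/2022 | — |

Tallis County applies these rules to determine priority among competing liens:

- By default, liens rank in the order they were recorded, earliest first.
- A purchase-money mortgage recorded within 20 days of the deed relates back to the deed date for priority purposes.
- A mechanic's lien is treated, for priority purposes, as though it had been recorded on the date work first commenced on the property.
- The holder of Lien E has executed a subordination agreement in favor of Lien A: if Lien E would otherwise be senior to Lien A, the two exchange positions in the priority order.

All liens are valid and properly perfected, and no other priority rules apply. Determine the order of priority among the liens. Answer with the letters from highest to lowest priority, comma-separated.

Effective dates: C relates back to 3/10/2023 (work commenced); D is treated as recorded 8/20/2021, the work-commencement date; E was recorded within the 20-day window, so its effective date is the deed date 2/26/2021.
Sorted by effective date: E (2/26/2021), A (4/22/2021), D (8/20/2021), F (8/15/2022), B (9/7/2022), C (3/10/2023).
The subordination applies — E was senior to A — so E and A swap.

A, E, D, F, B, C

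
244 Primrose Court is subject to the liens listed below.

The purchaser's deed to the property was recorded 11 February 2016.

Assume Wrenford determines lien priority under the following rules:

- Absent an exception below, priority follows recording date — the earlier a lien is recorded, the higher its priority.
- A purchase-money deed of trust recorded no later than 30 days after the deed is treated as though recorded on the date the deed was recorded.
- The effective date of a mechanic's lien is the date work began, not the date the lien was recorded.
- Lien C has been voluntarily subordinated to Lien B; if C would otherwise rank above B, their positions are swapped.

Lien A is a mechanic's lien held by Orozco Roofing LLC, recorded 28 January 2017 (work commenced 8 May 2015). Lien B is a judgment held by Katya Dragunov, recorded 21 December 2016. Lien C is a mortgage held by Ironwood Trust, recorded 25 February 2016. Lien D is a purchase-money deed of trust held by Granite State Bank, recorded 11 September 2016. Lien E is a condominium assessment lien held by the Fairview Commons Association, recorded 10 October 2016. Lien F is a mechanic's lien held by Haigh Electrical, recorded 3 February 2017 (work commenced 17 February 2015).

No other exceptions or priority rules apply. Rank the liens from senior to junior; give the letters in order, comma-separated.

Effective dates after the stated exceptions: A's effective date is 8 May 2015, when work began; D was recorded 213 days after the deed, outside the 30-day window, so it keeps its recording date; F's effective date is 17 February 2015, when work began.
Ordering by effective date: F (17 February 2015), A (8 May 2015), C (25 February 2016), D (11 September 2016), E (10 October 2016), B (21 December 2016).
The subordination applies — C was senior to B — so C and B swap.

F, A, B, D, E, C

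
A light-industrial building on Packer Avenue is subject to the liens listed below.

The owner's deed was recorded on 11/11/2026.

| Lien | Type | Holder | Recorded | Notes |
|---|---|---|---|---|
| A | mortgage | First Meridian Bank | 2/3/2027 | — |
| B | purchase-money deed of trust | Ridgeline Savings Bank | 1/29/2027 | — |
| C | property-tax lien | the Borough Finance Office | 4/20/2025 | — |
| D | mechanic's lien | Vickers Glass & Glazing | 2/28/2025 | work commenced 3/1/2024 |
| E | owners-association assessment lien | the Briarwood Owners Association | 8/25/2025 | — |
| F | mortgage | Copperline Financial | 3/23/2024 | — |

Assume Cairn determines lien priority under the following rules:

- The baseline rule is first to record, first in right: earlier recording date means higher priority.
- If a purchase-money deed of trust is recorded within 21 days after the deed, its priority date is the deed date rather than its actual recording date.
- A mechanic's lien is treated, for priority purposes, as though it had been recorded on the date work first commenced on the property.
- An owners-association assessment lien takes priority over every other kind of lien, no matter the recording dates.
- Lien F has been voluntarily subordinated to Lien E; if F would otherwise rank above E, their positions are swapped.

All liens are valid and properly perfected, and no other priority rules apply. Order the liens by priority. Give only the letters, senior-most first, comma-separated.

E, D, F, C, B, A

First, effective dates: B was recorded 79 days after the deed — beyond 21 days — so no relation-back applies; D relates back to 3/1/2024 (work commenced).
As an owners-association assessment lien, E is senior to every other lien.
Remaining liens by effective date: D (3/1/2024), F (3/23/2024), C (4/20/2025), B (1/29/2027), A (2/3/2027).
Since F is not senior to E, the subordination leaves the order unchanged.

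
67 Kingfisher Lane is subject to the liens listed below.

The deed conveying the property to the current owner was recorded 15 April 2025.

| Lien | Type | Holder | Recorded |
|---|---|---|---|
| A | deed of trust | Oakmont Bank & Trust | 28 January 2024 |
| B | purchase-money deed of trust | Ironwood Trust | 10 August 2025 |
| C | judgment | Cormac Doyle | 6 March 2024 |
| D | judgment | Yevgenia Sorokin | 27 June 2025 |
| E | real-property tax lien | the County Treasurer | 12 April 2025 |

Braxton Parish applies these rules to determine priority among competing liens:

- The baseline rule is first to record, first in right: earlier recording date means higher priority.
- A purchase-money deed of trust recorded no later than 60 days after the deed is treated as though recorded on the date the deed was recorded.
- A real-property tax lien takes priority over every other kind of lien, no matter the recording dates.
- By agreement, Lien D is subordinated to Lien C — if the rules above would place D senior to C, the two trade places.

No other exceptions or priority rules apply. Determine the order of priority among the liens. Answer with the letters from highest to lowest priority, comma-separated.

First, effective dates: B missed the 60-day window (117 days after the deed), so its recording date stands.
As a real-property tax lien, E is senior to every other lien.
Ordering the rest by effective date: A (28 January 2024), C (6 March 2024), D (27 June 2025), B (10 August 2025).
D already ranks below C; the subordination has no effect.

E, A, C, D, B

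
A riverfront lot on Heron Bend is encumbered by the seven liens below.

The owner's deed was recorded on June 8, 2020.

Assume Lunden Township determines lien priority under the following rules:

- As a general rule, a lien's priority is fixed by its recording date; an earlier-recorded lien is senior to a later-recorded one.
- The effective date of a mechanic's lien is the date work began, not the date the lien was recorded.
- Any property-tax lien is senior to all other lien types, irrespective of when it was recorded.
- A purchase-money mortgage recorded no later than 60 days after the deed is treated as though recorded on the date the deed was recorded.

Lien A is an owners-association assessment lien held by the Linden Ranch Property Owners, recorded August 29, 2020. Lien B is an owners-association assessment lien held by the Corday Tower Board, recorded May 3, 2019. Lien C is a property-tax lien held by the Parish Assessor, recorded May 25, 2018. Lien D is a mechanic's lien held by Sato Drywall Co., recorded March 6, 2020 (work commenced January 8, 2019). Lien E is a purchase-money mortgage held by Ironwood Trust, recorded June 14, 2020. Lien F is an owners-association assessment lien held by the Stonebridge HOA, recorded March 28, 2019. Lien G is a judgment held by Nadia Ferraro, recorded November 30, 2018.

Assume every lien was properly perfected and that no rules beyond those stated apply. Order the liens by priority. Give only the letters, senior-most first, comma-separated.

C, G, D, F, B, E, A

First, effective dates: D relates back to January 8, 2019 (work commenced); E relates back to the deed date June 8, 2020.
C is a property-tax lien and takes priority over every other lien.
Ordering the rest by effective date: G (November 30, 2018), D (January 8, 2019), F (March 28, 2019), B (May 3, 2019), E (June 8, 2020), A (August 29, 2020).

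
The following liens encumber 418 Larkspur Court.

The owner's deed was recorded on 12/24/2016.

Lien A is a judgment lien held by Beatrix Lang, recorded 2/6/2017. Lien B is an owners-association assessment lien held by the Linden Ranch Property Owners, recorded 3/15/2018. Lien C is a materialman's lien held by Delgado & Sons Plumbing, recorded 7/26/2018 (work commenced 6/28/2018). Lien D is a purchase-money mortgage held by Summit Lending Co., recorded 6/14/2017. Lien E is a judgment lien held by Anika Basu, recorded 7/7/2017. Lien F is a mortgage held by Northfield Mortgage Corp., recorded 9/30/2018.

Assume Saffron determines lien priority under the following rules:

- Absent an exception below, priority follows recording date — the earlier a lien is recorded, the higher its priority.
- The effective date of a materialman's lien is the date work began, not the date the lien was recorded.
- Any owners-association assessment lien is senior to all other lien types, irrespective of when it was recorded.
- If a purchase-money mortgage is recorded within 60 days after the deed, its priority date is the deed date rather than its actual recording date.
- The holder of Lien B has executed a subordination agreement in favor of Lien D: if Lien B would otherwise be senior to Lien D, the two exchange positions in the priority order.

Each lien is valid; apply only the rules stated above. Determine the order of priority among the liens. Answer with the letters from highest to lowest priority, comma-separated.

D, A, B, E, C, F

First, effective dates: C is treated as recorded 6/28/2018, the work-commencement date; D was recorded 172 days after the deed, outside the 60-day window, so it keeps its recording date.
B, as an owners-association assessment lien, has superpriority and ranks first.
The other liens, earliest effective date first: A (2/6/2017), D (6/14/2017), E (7/7/2017), C (6/28/2018), F (9/30/2018).
B would otherwise be senior to D, so under the subordination agreement B and D exchange positions.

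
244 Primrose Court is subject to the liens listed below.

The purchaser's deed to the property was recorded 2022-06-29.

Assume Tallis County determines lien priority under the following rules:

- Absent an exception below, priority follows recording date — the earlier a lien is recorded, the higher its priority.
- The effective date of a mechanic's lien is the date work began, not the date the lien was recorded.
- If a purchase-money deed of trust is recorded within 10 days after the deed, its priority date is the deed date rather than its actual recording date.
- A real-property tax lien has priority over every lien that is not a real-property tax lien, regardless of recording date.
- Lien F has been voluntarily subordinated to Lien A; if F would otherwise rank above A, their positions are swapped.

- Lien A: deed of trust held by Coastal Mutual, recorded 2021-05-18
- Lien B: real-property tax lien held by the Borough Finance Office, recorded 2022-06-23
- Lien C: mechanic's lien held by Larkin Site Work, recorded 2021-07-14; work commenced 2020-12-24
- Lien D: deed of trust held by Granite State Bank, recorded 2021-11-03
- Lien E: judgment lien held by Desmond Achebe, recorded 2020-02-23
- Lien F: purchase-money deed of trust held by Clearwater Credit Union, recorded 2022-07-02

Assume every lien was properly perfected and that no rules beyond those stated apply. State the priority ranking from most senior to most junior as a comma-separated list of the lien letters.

B, E, C, A, D, F

Effective dates: C relates back to 2020-12-24 (work commenced); F was recorded within the 10-day window, so its effective date is the deed date 2022-06-29.
B is a real-property tax lien and takes priority over every other lien.
Ordering the rest by effective date: E (2020-02-23), C (2020-12-24), A (2021-05-18), D (2021-11-03), F (2022-06-29).
F already ranks below A; the subordination has no effect.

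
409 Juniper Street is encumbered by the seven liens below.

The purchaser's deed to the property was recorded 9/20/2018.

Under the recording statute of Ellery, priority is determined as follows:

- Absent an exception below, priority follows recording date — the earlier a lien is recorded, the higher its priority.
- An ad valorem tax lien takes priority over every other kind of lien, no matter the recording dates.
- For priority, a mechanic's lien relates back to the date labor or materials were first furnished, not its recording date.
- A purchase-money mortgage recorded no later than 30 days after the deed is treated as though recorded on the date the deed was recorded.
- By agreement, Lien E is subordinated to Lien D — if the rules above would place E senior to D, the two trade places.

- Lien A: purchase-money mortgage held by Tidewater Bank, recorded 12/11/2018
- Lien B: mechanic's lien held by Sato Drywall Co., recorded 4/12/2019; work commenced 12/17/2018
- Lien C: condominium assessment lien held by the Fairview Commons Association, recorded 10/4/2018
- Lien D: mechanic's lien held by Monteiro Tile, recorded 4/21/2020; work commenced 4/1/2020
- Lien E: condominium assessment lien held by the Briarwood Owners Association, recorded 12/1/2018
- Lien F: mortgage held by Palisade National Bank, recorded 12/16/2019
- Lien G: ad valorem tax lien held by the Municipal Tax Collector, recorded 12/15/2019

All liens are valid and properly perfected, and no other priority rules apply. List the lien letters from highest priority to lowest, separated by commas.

G, C, D, A, B, F, E

Effective dates after the stated exceptions: A was recorded 82 days after the deed — beyond 30 days — so no relation-back applies; B's effective date is 12/17/2018, when work began; D relates back to 4/1/2020 (work commenced).
As an ad valorem tax lien, G is senior to every other lien.
Among the remaining liens, by effective date: C (10/4/2018), E (12/1/2018), A (12/11/2018), B (12/17/2018), F (12/16/2019), D (4/1/2020).
Because E would otherwise rank above D, the subordination swaps them.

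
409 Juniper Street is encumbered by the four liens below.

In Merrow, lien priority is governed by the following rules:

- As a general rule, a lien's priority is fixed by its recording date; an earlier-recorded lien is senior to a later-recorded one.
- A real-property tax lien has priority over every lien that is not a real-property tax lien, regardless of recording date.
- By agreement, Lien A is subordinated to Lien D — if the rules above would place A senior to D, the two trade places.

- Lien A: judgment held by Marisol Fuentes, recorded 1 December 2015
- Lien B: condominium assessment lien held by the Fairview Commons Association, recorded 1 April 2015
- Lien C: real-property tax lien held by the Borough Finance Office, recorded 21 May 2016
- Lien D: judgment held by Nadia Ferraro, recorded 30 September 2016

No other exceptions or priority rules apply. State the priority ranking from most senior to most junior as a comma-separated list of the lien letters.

C, as a real-property tax lien, has superpriority and ranks first.
The other liens, earliest effective date first: B (1 April 2015), A (1 December 2015), D (30 September 2016).
A is senior to D before the subordination, so the two trade places.

C, B, D, A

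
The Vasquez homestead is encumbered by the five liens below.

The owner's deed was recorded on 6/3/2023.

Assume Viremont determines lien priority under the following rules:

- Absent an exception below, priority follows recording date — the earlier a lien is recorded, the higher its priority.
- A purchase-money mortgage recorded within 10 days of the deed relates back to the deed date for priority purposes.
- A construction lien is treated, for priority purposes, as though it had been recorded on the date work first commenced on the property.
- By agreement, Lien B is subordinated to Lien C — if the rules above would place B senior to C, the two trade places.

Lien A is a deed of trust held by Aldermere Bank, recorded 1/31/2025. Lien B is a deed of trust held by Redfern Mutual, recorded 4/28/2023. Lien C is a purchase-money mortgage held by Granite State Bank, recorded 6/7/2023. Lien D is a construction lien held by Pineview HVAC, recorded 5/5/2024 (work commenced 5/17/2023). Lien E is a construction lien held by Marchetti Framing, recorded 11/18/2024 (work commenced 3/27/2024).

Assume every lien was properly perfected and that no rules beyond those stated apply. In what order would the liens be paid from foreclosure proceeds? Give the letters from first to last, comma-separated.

Adjusting effective dates: C relates back to the deed date 6/3/2023; D's effective date is 5/17/2023, when work began; E is treated as recorded 3/27/2024, the work-commencement date.
Ordering by effective date: B (4/28/2023), D (5/17/2023), C (6/3/2023), E (3/27/2024), A (1/31/2025).
B would otherwise be senior to C, so under the subordination agreement B and C exchange positions.

C, D, B, E, A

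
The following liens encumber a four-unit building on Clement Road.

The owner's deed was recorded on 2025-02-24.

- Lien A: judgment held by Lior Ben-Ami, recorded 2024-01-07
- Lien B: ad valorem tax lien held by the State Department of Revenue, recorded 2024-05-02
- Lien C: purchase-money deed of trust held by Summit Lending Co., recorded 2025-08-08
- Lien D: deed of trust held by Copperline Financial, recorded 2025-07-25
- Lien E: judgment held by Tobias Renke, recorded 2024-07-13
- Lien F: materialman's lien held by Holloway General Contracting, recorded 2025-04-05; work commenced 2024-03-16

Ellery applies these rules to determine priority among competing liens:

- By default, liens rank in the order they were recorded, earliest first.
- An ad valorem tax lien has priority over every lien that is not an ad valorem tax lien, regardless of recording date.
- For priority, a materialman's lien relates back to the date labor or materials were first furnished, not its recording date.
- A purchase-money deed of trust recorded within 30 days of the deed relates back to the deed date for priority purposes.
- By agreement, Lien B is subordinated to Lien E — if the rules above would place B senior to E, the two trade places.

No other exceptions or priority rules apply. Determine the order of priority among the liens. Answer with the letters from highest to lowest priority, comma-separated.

E, A, F, B, D, C

Adjusting effective dates: C was recorded 165 days after the deed, outside the 30-day window, so it keeps its recording date; F's effective date is 2024-03-16, when work began.
B is an ad valorem tax lien, so it outranks all other liens regardless of date.
The other liens, earliest effective date first: A (2024-01-07), F (2024-03-16), E (2024-07-13), D (2025-07-25), C (2025-08-08).
B is senior to E before the subordination, so the two trade places.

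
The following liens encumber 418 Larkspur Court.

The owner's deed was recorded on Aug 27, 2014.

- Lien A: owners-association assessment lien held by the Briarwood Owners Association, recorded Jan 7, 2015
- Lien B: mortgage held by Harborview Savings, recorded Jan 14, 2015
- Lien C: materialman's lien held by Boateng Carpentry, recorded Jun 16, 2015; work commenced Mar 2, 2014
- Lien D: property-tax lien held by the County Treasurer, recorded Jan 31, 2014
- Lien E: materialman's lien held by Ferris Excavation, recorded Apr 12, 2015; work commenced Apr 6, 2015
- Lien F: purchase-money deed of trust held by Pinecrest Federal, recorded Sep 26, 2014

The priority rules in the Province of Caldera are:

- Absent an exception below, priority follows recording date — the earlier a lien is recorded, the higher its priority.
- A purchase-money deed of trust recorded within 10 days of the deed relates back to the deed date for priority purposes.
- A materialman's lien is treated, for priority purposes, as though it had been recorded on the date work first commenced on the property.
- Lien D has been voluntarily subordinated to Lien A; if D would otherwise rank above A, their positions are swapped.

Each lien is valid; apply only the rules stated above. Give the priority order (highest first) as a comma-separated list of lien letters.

Effective dates: C is treated as recorded Mar 2, 2014, the work-commencement date; E's effective date is Apr 6, 2015, when work began; F missed the 10-day window (30 days after the deed), so its recording date stands.
By effective date, earliest first: D (Jan 31, 2014), C (Mar 2, 2014), F (Sep 26, 2014), A (Jan 7, 2015), B (Jan 14, 2015), E (Apr 6, 2015).
The subordination applies — D was senior to A — so D and A swap.

A, C, F, D, B, E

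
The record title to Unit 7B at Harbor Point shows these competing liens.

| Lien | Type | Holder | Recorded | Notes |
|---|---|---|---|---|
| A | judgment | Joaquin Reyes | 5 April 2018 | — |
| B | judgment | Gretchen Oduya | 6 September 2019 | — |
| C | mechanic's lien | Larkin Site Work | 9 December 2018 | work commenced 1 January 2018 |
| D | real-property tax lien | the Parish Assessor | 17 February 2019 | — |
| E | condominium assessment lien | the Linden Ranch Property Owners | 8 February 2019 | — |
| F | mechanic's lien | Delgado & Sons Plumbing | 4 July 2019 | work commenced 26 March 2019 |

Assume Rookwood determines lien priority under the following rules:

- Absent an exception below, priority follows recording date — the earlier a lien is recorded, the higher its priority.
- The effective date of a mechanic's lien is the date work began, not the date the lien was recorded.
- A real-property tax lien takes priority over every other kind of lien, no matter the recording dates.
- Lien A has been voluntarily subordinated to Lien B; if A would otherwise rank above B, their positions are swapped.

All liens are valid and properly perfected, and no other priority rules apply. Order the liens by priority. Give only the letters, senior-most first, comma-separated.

First, effective dates: C is treated as recorded 1 January 2018, the work-commencement date; F relates back to 26 March 2019 (work commenced).
D is a real-property tax lien and takes priority over every other lien.
Among the remaining liens, by effective date: C (1 January 2018), A (5 April 2018), E (8 February 2019), F (26 March 2019), B (6 September 2019).
A is senior to B before the subordination, so the two trade places.

D, C, B, E, F, A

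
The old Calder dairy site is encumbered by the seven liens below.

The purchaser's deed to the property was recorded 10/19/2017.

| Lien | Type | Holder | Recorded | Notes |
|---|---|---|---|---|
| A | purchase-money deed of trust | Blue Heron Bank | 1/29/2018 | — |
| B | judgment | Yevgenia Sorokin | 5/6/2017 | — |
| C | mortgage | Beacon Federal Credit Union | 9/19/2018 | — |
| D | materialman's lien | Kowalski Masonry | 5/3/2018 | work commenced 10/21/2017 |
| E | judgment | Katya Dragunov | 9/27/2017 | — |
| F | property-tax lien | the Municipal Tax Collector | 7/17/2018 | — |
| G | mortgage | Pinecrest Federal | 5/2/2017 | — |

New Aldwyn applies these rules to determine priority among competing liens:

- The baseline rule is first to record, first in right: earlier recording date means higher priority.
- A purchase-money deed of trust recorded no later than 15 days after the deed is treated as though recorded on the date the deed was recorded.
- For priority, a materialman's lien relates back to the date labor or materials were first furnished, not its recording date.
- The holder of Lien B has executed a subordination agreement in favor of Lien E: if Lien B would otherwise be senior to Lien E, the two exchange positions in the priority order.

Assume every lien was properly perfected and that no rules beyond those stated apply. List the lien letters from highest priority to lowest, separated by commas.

Effective dates after the stated exceptions: A was recorded 102 days after the deed — beyond 15 days — so no relation-back applies; D's effective date is 10/21/2017, when work began.
By effective date: G (5/2/2017), B (5/6/2017), E (9/27/2017), D (10/21/2017), A (1/29/2018), F (7/17/2018), C (9/19/2018).
B is senior to E before the subordination, so the two trade places.

G, E, B, D, A, F, C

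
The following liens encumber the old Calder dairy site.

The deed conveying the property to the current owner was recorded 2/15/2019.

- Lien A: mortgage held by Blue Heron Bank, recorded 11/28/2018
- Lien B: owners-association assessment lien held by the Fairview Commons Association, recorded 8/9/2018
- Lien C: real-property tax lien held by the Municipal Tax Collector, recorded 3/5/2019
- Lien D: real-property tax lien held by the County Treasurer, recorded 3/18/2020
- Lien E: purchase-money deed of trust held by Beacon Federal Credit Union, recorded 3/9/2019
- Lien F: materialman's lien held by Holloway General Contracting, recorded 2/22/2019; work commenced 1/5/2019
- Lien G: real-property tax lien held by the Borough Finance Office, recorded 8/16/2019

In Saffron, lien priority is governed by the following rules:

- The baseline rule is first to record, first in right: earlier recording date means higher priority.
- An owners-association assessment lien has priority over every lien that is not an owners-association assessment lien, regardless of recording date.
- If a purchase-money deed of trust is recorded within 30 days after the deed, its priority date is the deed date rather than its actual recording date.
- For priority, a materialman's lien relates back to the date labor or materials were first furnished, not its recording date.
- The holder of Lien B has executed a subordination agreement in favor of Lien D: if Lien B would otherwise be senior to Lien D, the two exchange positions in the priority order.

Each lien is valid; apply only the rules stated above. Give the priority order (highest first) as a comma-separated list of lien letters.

D, A, F, E, C, G, B

Effective dates: E relates back to the deed date 2/15/2019; F relates back to 1/5/2019 (work commenced).
B, as an owners-association assessment lien, has superpriority and ranks first.
Among the remaining liens, by effective date: A (11/28/2018), F (1/5/2019), E (2/15/2019), C (3/5/2019), G (8/16/2019), D (3/18/2020).
Because B would otherwise rank above D, the subordination swaps them.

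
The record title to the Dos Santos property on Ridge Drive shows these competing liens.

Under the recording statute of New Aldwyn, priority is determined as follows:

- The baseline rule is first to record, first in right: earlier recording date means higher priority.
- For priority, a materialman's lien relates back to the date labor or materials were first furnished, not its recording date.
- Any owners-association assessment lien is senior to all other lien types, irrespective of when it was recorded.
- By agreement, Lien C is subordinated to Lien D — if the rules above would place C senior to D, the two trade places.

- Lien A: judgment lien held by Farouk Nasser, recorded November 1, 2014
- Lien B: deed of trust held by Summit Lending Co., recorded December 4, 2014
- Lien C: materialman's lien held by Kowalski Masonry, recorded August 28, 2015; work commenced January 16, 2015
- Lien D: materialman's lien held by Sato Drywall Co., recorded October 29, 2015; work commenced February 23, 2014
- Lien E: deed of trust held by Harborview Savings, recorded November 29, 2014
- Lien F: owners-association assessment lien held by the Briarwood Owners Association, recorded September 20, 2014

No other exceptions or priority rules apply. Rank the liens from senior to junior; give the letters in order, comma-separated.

F, D, A, E, B, C

Effective dates after the stated exceptions: C relates back to January 16, 2015 (work commenced); D relates back to February 23, 2014 (work commenced).
F is an owners-association assessment lien, so it outranks all other liens regardless of date.
Ordering the rest by effective date: D (February 23, 2014), A (November 1, 2014), E (November 29, 2014), B (December 4, 2014), C (January 16, 2015).
Since C is not senior to D, the subordination leaves the order unchanged.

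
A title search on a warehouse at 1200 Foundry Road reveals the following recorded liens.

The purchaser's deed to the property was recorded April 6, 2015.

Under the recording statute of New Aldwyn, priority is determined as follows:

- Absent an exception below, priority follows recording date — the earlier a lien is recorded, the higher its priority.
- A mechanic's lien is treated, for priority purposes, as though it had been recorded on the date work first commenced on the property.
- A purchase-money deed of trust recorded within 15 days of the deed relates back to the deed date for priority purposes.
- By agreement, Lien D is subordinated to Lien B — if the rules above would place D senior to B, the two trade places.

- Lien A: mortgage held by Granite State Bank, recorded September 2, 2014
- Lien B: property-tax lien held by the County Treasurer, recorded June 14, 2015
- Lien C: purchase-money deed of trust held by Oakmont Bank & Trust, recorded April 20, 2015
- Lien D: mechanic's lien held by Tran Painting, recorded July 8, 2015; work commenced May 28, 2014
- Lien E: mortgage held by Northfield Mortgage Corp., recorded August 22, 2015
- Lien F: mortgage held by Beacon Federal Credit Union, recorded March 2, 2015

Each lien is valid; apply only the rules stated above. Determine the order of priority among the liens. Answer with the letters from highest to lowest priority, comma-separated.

B, A, F, C, D, E

Effective dates: C was recorded within the 15-day window, so its effective date is the deed date April 6, 2015; D relates back to May 28, 2014 (work commenced).
By effective date: D (May 28, 2014), A (September 2, 2014), F (March 2, 2015), C (April 6, 2015), B (June 14, 2015), E (August 22, 2015).
D would otherwise be senior to B, so under the subordination agreement D and B exchange positions.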